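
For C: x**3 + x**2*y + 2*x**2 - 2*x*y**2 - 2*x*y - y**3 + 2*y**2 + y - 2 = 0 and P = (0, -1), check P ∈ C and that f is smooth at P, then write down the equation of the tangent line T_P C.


Tangent line at P: -6*y - 6 = 0.

Step 1: f(0, -1) = 0, so P lies on C.
Step 2: partial derivatives
  f_x(x, y) = 3*x**2 + 2*x*y + 4*x - 2*y**2 - 2*y, f_y(x, y) = x**2 - 4*x*y - 2*x - 3*y**2 + 4*y + 1.
  f_x(P) = 0, f_y(P) = -6 (gradient nonzero, so P is smooth).
Step 3: tangent line at P: 0·(x − 0) + -6·(y − -1) = 0.
Expanding: -6*y - 6 = 0.


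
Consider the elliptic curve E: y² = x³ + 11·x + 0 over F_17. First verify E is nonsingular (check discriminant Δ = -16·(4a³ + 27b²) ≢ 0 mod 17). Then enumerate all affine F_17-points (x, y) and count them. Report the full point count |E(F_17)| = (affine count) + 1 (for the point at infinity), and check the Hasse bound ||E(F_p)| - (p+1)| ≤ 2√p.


Affine points = {(0, 0), (2, 8), (2, 9), (3, 3), (3, 14), (14, 5), (14, 12), (15, 2), (15, 15)}; affine count = 9; |E(F_17)| = 10.

Discriminant check: Δ ∝ 4a³ + 27b² = 4·11³ + 27·0² = 4·1331 + 27·0 ≡ 3 (mod 17). Nonzero ⇒ E is nonsingular.
For each x ∈ F_17, compute rhs = x³ + 11·x + 0 mod 17, then count y ∈ F_17 with y² ≡ rhs.
  x = 0: rhs = 0, matching y values: 0 (1 points).
  x = 1: rhs = 12, matching y values: none (0 points).
  x = 2: rhs = 13, matching y values: 8, 9 (2 points).
  x = 3: rhs = 9, matching y values: 3, 14 (2 points).
  x = 4: rhs = 6, matching y values: none (0 points).
  x = 5: rhs = 10, matching y values: none (0 points).
  x = 6: rhs = 10, matching y values: none (0 points).
  x = 7: rhs = 12, matching y values: none (0 points).
  x = 8: rhs = 5, matching y values: none (0 points).
  x = 9: rhs = 12, matching y values: none (0 points).
  x = 10: rhs = 5, matching y values: none (0 points).
  x = 11: rhs = 7, matching y values: none (0 points).
  x = 12: rhs = 7, matching y values: none (0 points).
  x = 13: rhs = 11, matching y values: none (0 points).
  x = 14: rhs = 8, matching y values: 5, 12 (2 points).
  x = 15: rhs = 4, matching y values: 2, 15 (2 points).
  x = 16: rhs = 5, matching y values: none (0 points).
Total affine count: 9.
Full point count |E(F_17)| = 9 + 1 = 10.
Hasse bound: |10 − (17+1)| = |-8| = 8 ≤ 2√17 ≈ 8.2462 ✓.


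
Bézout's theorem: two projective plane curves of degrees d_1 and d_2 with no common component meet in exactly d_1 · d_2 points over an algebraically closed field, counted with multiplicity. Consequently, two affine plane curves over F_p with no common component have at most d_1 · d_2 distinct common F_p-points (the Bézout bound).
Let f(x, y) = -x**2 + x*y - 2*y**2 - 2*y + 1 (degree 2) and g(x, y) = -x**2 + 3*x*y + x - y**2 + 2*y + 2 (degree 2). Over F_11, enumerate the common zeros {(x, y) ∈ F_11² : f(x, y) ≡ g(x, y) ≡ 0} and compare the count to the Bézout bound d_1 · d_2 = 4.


Common zeros: {(8, 6), (10, 0)}; count = 2; Bézout bound = 4.

deg(f) = 2, deg(g) = 2, so Bézout bound = 4.
Scan x ∈ F_11. For each x, list the y ∈ F_11 with f(x, y) ≡ 0 and those with g(x, y) ≡ 0 (mod 11); the common zeros in that column are the intersection.
  x = 0: f ≡ 0 at y ∈ {2, 8}; g ≡ 0 at y ∈ {6, 7}; common: ∅.
  x = 1: f ≡ 0 at y ∈ {0, 5}; g ≡ 0 at y ∈ {8}; common: ∅.
  x = 2: f ≡ 0 at y ∈ {2, 9}; g ≡ 0 at y ∈ {0, 8}; common: ∅.
  x = 3: f ≡ 0 at y ∈ {7, 10}; g ≡ 0 at y ∈ ∅; common: ∅.
  x = 4: f ≡ 0 at y ∈ {5, 7}; g ≡ 0 at y ∈ ∅; common: ∅.
  x = 5: f ≡ 0 at y ∈ {3, 4}; g ≡ 0 at y ∈ ∅; common: ∅.
  x = 6: f ≡ 0 at y ∈ {1}; g ≡ 0 at y ∈ ∅; common: ∅.
  x = 7: f ≡ 0 at y ∈ {9, 10}; g ≡ 0 at y ∈ ∅; common: ∅.
  x = 8: f ≡ 0 at y ∈ {6, 8}; g ≡ 0 at y ∈ {6, 9}; common: {6}.
  x = 9: f ≡ 0 at y ∈ {3, 6}; g ≡ 0 at y ∈ {9}; common: ∅.
  x = 10: f ≡ 0 at y ∈ {0, 4}; g ≡ 0 at y ∈ {0, 10}; common: {0}.
Collecting: common zeros = {(8, 6), (10, 0)}, so the count is 2.
Comparison with the Bézout bound: 2 ≤ 4 = deg(f)·deg(g), as expected for curves with no common component (the affine F_11-count falls short of the bound because intersections may lie at infinity, over extension fields, or carry multiplicity).


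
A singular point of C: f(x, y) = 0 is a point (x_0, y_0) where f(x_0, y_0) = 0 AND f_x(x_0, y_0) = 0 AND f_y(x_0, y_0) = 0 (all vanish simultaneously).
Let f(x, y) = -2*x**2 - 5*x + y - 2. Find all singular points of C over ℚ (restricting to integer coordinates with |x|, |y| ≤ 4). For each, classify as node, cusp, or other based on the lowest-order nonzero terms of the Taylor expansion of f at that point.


No singular points in the scanned grid; C is smooth there.

Compute partial derivatives:
  f_x = -4*x - 5.
  f_y = 1.
f_y = 1 is a nonzero constant, so f_y never vanishes: no point (x, y) can satisfy f = f_x = f_y = 0. In particular no (x, y) ∈ {−4, ..., 4}² is singular; the curve is smooth.


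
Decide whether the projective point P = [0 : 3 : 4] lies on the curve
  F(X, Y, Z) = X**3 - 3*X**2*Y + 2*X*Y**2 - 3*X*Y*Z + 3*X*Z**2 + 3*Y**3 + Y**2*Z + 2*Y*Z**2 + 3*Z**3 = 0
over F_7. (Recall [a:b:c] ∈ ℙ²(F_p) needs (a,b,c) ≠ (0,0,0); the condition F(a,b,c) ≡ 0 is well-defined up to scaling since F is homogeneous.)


F(0,3,4) ≡ 6 (mod 7); P is NOT on the curve.

Evaluate F(0, 3, 4) term-by-term (mod 7).
  X**3 ↦ 1·0·1·1 = 0
  -3*X**2*Y ↦ -3·0·3·1 = 0
  2*X*Y**2 ↦ 2·0·9·1 = 0
  -3*X*Y*Z ↦ -3·0·3·4 = 0
  3*X*Z**2 ↦ 3·0·1·16 = 0
  3*Y**3 ↦ 3·1·27·1 = 81
  Y**2*Z ↦ 1·1·9·4 = 36
  2*Y*Z**2 ↦ 2·1·3·16 = 96
  3*Z**3 ↦ 3·1·1·64 = 192
Sum: F(0, 3, 4) = (0) + (0) + (0) + (0) + (0) + (81) + (36) + (96) + (192) = 405.
Reducing mod 7: 405 ≡ 6 (mod 7).
Since F(a, b, c) ≡ 6 ≠ 0 (mod 7), P does NOT lie on the curve.


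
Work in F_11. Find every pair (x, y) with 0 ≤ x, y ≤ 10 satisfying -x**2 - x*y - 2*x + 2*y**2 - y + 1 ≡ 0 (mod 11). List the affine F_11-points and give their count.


Affine F_11-points: {(0, 8), (0, 9), (1, 4), (1, 8), (4, 4), (5, 7), (8, 3), (8, 7), (9, 2), (9, 3)}; count = 10.

For each of the 121 pairs (x, y) ∈ F_11², evaluate f(x, y) mod 11. Record the zeros.
  x = 0: [0↦1, 1↦2, 2↦7, 3↦5, 4↦7, 5↦2, 6↦1, 7↦4, 8↦0, 9↦0, 10↦4]  zeros at y ∈ {8, 9}
  x = 1: [0↦9, 1↦9, 2↦2, 3↦10, 4↦0, 5↦5, 6↦3, 7↦5, 8↦0, 9↦10, 10↦2]  zeros at y ∈ {4, 8}
  x = 2: [0↦4, 1↦3, 2↦6, 3↦2, 4↦2, 5↦6, 6↦3, 7↦4, 8↦9, 9↦7, 10↦9]  zeros at y ∈ ∅
  x = 3: [0↦8, 1↦6, 2↦8, 3↦3, 4↦2, 5↦5, 6↦1, 7↦1, 8↦5, 9↦2, 10↦3]  zeros at y ∈ ∅
  x = 4: [0↦10, 1↦7, 2↦8, 3↦2, 4↦0, 5↦2, 6↦8, 7↦7, 8↦10, 9↦6, 10↦6]  zeros at y ∈ {4}
  x = 5: [0↦10, 1↦6, 2↦6, 3↦10, 4↦7, 5↦8, 6↦2, 7↦0, 8↦2, 9↦8, 10↦7]  zeros at y ∈ {7}
  x = 6: [0↦8, 1↦3, 2↦2, 3↦5, 4↦1, 5↦1, 6↦5, 7↦2, 8↦3, 9↦8, 10↦6]  zeros at y ∈ ∅
  x = 7: [0↦4, 1↦9, 2↦7, 3↦9, 4↦4, 5↦3, 6↦6, 7↦2, 8↦2, 9↦6, 10↦3]  zeros at y ∈ ∅
  x = 8: [0↦9, 1↦2, 2↦10, 3↦0, 4↦5, 5↦3, 6↦5, 7↦0, 8↦10, 9↦2, 10↦9]  zeros at y ∈ {3, 7}
  x = 9: [0↦1, 1↦4, 2↦0, 3↦0, 4↦4, 5↦1, 6↦2, 7↦7, 8↦5, 9↦7, 10↦2]  zeros at y ∈ {2, 3}
  x = 10: [0↦2, 1↦4, 2↦10, 3↦9, 4↦1, 5↦8, 6↦8, 7↦1, 8↦9, 9↦10, 10↦4]  zeros at y ∈ ∅
Collecting zeros: affine points = {(0, 8), (0, 9), (1, 4), (1, 8), (4, 4), (5, 7), (8, 3), (8, 7), (9, 2), (9, 3)}.
Total count |C(F_11)_aff| = 10.


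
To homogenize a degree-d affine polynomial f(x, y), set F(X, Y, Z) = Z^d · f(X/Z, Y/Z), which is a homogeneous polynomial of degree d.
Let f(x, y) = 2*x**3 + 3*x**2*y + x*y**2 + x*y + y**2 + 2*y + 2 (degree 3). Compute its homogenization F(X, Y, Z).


F(X, Y, Z) = 2*X**3 + 3*X**2*Y + X*Y**2 + X*Y*Z + Y**2*Z + 2*Y*Z**2 + 2*Z**3

deg(f) = 3.
Substitute x = X/Z, y = Y/Z into f, then multiply by Z^3.
  monomial 2·x^3·y^0 ↦ 2·X^3·Y^0·Z^0.
  monomial 3·x^2·y^1 ↦ 3·X^2·Y^1·Z^0.
  monomial 1·x^1·y^2 ↦ 1·X^1·Y^2·Z^0.
  monomial 1·x^1·y^1 ↦ 1·X^1·Y^1·Z^1.
  monomial 1·x^0·y^2 ↦ 1·X^0·Y^2·Z^1.
  monomial 2·x^0·y^1 ↦ 2·X^0·Y^1·Z^2.
  monomial 2·x^0·y^0 ↦ 2·X^0·Y^0·Z^3.
Collecting: F(X, Y, Z) = 2*X**3 + 3*X**2*Y + X*Y**2 + X*Y*Z + Y**2*Z + 2*Y*Z**2 + 2*Z**3.


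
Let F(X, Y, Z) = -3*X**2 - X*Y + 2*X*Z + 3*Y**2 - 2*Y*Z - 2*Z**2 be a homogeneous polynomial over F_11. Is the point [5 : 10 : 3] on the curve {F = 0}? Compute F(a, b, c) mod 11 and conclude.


F(5,10,3) ≡ 6 (mod 11); P is NOT on the curve.

Evaluate F(5, 10, 3) term-by-term (mod 11).
  -3*X**2 ↦ -3·25·1·1 = -75
  -X*Y ↦ -1·5·10·1 = -50
  2*X*Z ↦ 2·5·1·3 = 30
  3*Y**2 ↦ 3·1·100·1 = 300
  -2*Y*Z ↦ -2·1·10·3 = -60
  -2*Z**2 ↦ -2·1·1·9 = -18
Sum: F(5, 10, 3) = (-75) + (-50) + (30) + (300) + (-60) + (-18) = 127.
Reducing mod 11: 127 ≡ 6 (mod 11).
Since F(a, b, c) ≡ 6 ≠ 0 (mod 11), P does NOT lie on the curve.


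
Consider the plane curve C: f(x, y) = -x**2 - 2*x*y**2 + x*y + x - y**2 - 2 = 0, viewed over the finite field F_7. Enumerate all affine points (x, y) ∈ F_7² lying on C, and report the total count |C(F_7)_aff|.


Affine F_7-points: {(2, 1), (2, 5), (3, 5), (4, 0), (4, 2), (5, 1), (5, 2)}; count = 7.

For each of the 49 pairs (x, y) ∈ F_7², evaluate f(x, y) mod 7. Record the zeros.
  x = 0: [0↦5, 1↦4, 2↦1, 3↦3, 4↦3, 5↦1, 6↦4]  zeros at y ∈ ∅
  x = 1: [0↦5, 1↦3, 2↦2, 3↦2, 4↦3, 5↦5, 6↦1]  zeros at y ∈ ∅
  x = 2: [0↦3, 1↦0, 2↦1, 3↦6, 4↦1, 5↦0, 6↦3]  zeros at y ∈ {1, 5}
  x = 3: [0↦6, 1↦2, 2↦5, 3↦1, 4↦4, 5↦0, 6↦3]  zeros at y ∈ {5}
  x = 4: [0↦0, 1↦2, 2↦0, 3↦1, 4↦5, 5↦5, 6↦1]  zeros at y ∈ {0, 2}
  x = 5: [0↦6, 1↦0, 2↦0, 3↦6, 4↦4, 5↦1, 6↦4]  zeros at y ∈ {1, 2}
  x = 6: [0↦3, 1↦3, 2↦5, 3↦2, 4↦1, 5↦2, 6↦5]  zeros at y ∈ ∅
Collecting zeros: affine points = {(2, 1), (2, 5), (3, 5), (4, 0), (4, 2), (5, 1), (5, 2)}.
Total count |C(F_7)_aff| = 7.


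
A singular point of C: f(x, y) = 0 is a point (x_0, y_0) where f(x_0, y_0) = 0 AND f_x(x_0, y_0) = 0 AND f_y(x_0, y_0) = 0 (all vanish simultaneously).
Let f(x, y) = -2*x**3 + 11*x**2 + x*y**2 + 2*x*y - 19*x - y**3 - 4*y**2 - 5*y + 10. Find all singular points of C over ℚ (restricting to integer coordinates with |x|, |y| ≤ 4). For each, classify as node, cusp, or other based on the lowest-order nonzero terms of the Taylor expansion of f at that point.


Singular points: {(2, -1)}; classification: node.

Compute partial derivatives:
  f_x = -6*x**2 + 22*x + y**2 + 2*y - 19.
  f_y = 2*x*y + 2*x - 3*y**2 - 8*y - 5.
Scan x_0 ∈ {−4, ..., 4}. For each x_0, f_y(x_0, y) is a polynomial in y; find its integer roots y ∈ {−4, ..., 4}, then test f_x and f at those candidates.
  x = -4: f_y(-4, y) = -3*y**2 - 16*y - 13; vanishes at y ∈ {-1}. (-4, -1): f_x = -204 ≠ 0.
  x = -3: f_y(-3, y) = -3*y**2 - 14*y - 11; vanishes at y ∈ {-1}. (-3, -1): f_x = -140 ≠ 0.
  x = -2: f_y(-2, y) = -3*y**2 - 12*y - 9; vanishes at y ∈ {-3, -1}. (-2, -3): f_x = -84 ≠ 0; (-2, -1): f_x = -88 ≠ 0.
  x = -1: f_y(-1, y) = -3*y**2 - 10*y - 7; vanishes at y ∈ {-1}. (-1, -1): f_x = -48 ≠ 0.
  x = 0: f_y(0, y) = -3*y**2 - 8*y - 5; vanishes at y ∈ {-1}. (0, -1): f_x = -20 ≠ 0.
  x = 1: f_y(1, y) = -3*y**2 - 6*y - 3; vanishes at y ∈ {-1}. (1, -1): f_x = -4 ≠ 0.
  x = 2: f_y(2, y) = -3*y**2 - 4*y - 1; vanishes at y ∈ {-1}. (2, -1): f_x = 0, f = 0 — SINGULAR.
  x = 3: f_y(3, y) = -3*y**2 - 2*y + 1; vanishes at y ∈ {-1}. (3, -1): f_x = -8 ≠ 0.
  x = 4: f_y(4, y) = 3 - 3*y**2; vanishes at y ∈ {-1, 1}. (4, -1): f_x = -28 ≠ 0; (4, 1): f_x = -24 ≠ 0.
Only singular point on the grid: (2, -1).
Classify: substitute x = 2 + u, y = -1 + v and expand: f = -2*u**3 - u**2 + u*v**2 - v**3 + v**2.
No constant or linear terms (consistent with a singular point). Quadratic part: -u**2 + v**2. Cubic part: -2*u**3 + u*v**2 - v**3.
The quadratic part v**2 - u**2 = (v − u)(v + u) splits into two distinct linear factors, so there are two distinct tangent lines y − -1 = ±(x − 2) — this is a node (ordinary double point).
Classification: node.


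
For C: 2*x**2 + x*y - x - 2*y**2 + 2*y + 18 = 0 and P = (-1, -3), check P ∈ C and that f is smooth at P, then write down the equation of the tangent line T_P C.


Tangent line at P: -8*x + 13*y + 31 = 0.

Step 1: f(-1, -3) = 0, so P lies on C.
Step 2: partial derivatives
  f_x(x, y) = 4*x + y - 1, f_y(x, y) = x - 4*y + 2.
  f_x(P) = -8, f_y(P) = 13 (gradient nonzero, so P is smooth).
Step 3: tangent line at P: -8·(x − -1) + 13·(y − -3) = 0.
Expanding: -8*x + 13*y + 31 = 0.


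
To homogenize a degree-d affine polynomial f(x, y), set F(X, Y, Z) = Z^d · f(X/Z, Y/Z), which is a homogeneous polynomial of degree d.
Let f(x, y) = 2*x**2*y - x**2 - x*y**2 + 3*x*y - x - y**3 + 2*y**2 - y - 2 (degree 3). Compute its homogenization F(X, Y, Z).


F(X, Y, Z) = 2*X**2*Y - X**2*Z - X*Y**2 + 3*X*Y*Z - X*Z**2 - Y**3 + 2*Y**2*Z - Y*Z**2 - 2*Z**3

deg(f) = 3.
Substitute x = X/Z, y = Y/Z into f, then multiply by Z^3.
  monomial 2·x^2·y^1 ↦ 2·X^2·Y^1·Z^0.
  monomial -1·x^2·y^0 ↦ -1·X^2·Y^0·Z^1.
  monomial -1·x^1·y^2 ↦ -1·X^1·Y^2·Z^0.
  monomial 3·x^1·y^1 ↦ 3·X^1·Y^1·Z^1.
  monomial -1·x^1·y^0 ↦ -1·X^1·Y^0·Z^2.
  monomial -1·x^0·y^3 ↦ -1·X^0·Y^3·Z^0.
  monomial 2·x^0·y^2 ↦ 2·X^0·Y^2·Z^1.
  monomial -1·x^0·y^1 ↦ -1·X^0·Y^1·Z^2.
  monomial -2·x^0·y^0 ↦ -2·X^0·Y^0·Z^3.
Collecting: F(X, Y, Z) = 2*X**2*Y - X**2*Z - X*Y**2 + 3*X*Y*Z - X*Z**2 - Y**3 + 2*Y**2*Z - Y*Z**2 - 2*Z**3.


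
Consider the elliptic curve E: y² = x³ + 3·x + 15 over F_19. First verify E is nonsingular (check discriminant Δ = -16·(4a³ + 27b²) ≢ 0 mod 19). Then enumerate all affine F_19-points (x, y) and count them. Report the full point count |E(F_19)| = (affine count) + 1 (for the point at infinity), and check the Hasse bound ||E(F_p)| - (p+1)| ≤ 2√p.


Affine points = {(1, 0), (8, 0), (9, 7), (9, 12), (10, 0), (11, 7), (11, 12), (13, 3), (13, 16), (16, 6), (16, 13), (17, 1), (17, 18), (18, 7), (18, 12)}; affine count = 15; |E(F_19)| = 16.

Discriminant check: Δ ∝ 4a³ + 27b² = 4·3³ + 27·15² = 4·27 + 27·225 ≡ 8 (mod 19). Nonzero ⇒ E is nonsingular.
For each x ∈ F_19, compute rhs = x³ + 3·x + 15 mod 19, then count y ∈ F_19 with y² ≡ rhs.
  x = 0: rhs = 15, matching y values: none (0 points).
  x = 1: rhs = 0, matching y values: 0 (1 points).
  x = 2: rhs = 10, matching y values: none (0 points).
  x = 3: rhs = 13, matching y values: none (0 points).
  x = 4: rhs = 15, matching y values: none (0 points).
  x = 5: rhs = 3, matching y values: none (0 points).
  x = 6: rhs = 2, matching y values: none (0 points).
  x = 7: rhs = 18, matching y values: none (0 points).
  x = 8: rhs = 0, matching y values: 0 (1 points).
  x = 9: rhs = 11, matching y values: 7, 12 (2 points).
  x = 10: rhs = 0, matching y values: 0 (1 points).
  x = 11: rhs = 11, matching y values: 7, 12 (2 points).
  x = 12: rhs = 12, matching y values: none (0 points).
  x = 13: rhs = 9, matching y values: 3, 16 (2 points).
  x = 14: rhs = 8, matching y values: none (0 points).
  x = 15: rhs = 15, matching y values: none (0 points).
  x = 16: rhs = 17, matching y values: 6, 13 (2 points).
  x = 17: rhs = 1, matching y values: 1, 18 (2 points).
  x = 18: rhs = 11, matching y values: 7, 12 (2 points).
Total affine count: 15.
Full point count |E(F_19)| = 15 + 1 = 16.
Hasse bound: |16 − (19+1)| = |-4| = 4 ≤ 2√19 ≈ 8.7178 ✓.


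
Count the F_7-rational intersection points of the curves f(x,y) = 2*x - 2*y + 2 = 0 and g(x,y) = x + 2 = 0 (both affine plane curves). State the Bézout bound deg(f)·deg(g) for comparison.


Common zeros: {(5, 6)}; count = 1; Bézout bound = 1.

deg(f) = 1, deg(g) = 1, so Bézout bound = 1.
Scan x ∈ F_7. For each x, list the y ∈ F_7 with f(x, y) ≡ 0 and those with g(x, y) ≡ 0 (mod 7); the common zeros in that column are the intersection.
  x = 0: f ≡ 0 at y ∈ {1}; g ≡ 0 at y ∈ ∅; common: ∅.
  x = 1: f ≡ 0 at y ∈ {2}; g ≡ 0 at y ∈ ∅; common: ∅.
  x = 2: f ≡ 0 at y ∈ {3}; g ≡ 0 at y ∈ ∅; common: ∅.
  x = 3: f ≡ 0 at y ∈ {4}; g ≡ 0 at y ∈ ∅; common: ∅.
  x = 4: f ≡ 0 at y ∈ {5}; g ≡ 0 at y ∈ ∅; common: ∅.
  x = 5: f ≡ 0 at y ∈ {6}; g ≡ 0 at y ∈ {0, 1, 2, 3, 4, 5, 6}; common: {6}.
  x = 6: f ≡ 0 at y ∈ {0}; g ≡ 0 at y ∈ ∅; common: ∅.
Collecting: common zeros = {(5, 6)}, so the count is 1.
Comparison with the Bézout bound: 1 ≤ 1 = deg(f)·deg(g), as expected for curves with no common component (the bound is attained).


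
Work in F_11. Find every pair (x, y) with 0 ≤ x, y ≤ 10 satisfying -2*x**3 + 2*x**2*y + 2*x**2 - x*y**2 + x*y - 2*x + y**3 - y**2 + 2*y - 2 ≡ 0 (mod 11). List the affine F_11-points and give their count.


Affine F_11-points: {(0, 1), (0, 3), (0, 8), (1, 1), (2, 3), (3, 0), (3, 7), (3, 8), (6, 0), (6, 8), (6, 10), (7, 9), (10, 10)}; count = 13.

For each of the 121 pairs (x, y) ∈ F_11², evaluate f(x, y) mod 11. Record the zeros.
  x = 0: [0↦9, 1↦0, 2↦6, 3↦0, 4↦10, 5↦9, 6↦3, 7↦9, 8↦0, 9↦4, 10↦5]  zeros at y ∈ {1, 3, 8}
  x = 1: [0↦7, 1↦0, 2↦6, 3↦9, 4↦4, 5↦8, 6↦5, 7↦1, 8↦2, 9↦3, 10↦10]  zeros at y ∈ {1}
  x = 2: [0↦8, 1↦7, 2↦6, 3↦0, 4↦6, 5↦8, 6↦1, 7↦2, 8↦6, 9↦8, 10↦3]  zeros at y ∈ {3}
  x = 3: [0↦0, 1↦9, 2↦5, 3↦5, 4↦4, 5↦8, 6↦1, 7↦0, 8↦0, 9↦7, 10↦5]  zeros at y ∈ {0, 7, 8}
  x = 4: [0↦4, 1↦5, 2↦2, 3↦1, 4↦8, 5↦7, 6↦4, 7↦5, 8↦5, 9↦10, 10↦4]  zeros at y ∈ ∅
  x = 5: [0↦8, 1↦5, 2↦7, 3↦9, 4↦6, 5↦4, 6↦9, 7↦5, 8↦9, 9↦5, 10↦10]  zeros at y ∈ ∅
  x = 6: [0↦0, 1↦8, 2↦8, 3↦6, 4↦8, 5↦9, 6↦4, 7↦10, 8↦0, 9↦2, 10↦0]  zeros at y ∈ {0, 8, 10}
  x = 7: [0↦1, 1↦2, 2↦4, 3↦2, 4↦2, 5↦10, 6↦10, 7↦8, 8↦10, 9↦0, 10↦6]  zeros at y ∈ {9}
  x = 8: [0↦10, 1↦8, 2↦5, 3↦7, 4↦9, 5↦6, 6↦4, 7↦9, 8↦5, 9↦9, 10↦5]  zeros at y ∈ ∅
  x = 9: [0↦4, 1↦3, 2↦10, 3↦9, 4↦6, 5↦7, 6↦7, 7↦1, 8↦6, 9↦6, 10↦7]  zeros at y ∈ ∅
  x = 10: [0↦4, 1↦8, 2↦7, 3↦7, 4↦3, 5↦1, 6↦7, 7↦5, 8↦1, 9↦1, 10↦0]  zeros at y ∈ {10}
Collecting zeros: affine points = {(0, 1), (0, 3), (0, 8), (1, 1), (2, 3), (3, 0), (3, 7), (3, 8), (6, 0), (6, 8), (6, 10), (7, 9), (10, 10)}.
Total count |C(F_11)_aff| = 13.


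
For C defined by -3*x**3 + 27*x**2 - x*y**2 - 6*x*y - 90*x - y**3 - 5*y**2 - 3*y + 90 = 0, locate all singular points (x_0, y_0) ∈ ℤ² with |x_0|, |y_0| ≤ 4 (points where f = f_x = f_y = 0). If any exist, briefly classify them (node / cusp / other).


Singular points: {(3, -3)}; classification: cusp.

Compute partial derivatives:
  f_x = -9*x**2 + 54*x - y**2 - 6*y - 90.
  f_y = -2*x*y - 6*x - 3*y**2 - 10*y - 3.
Scan x_0 ∈ {−4, ..., 4}. For each x_0, f_y(x_0, y) is a polynomial in y; find its integer roots y ∈ {−4, ..., 4}, then test f_x and f at those candidates.
  x = -4: f_y(-4, y) = -3*y**2 - 2*y + 21; vanishes at y ∈ {-3}. (-4, -3): f_x = -441 ≠ 0.
  x = -3: f_y(-3, y) = -3*y**2 - 4*y + 15; vanishes at y ∈ {-3}. (-3, -3): f_x = -324 ≠ 0.
  x = -2: f_y(-2, y) = -3*y**2 - 6*y + 9; vanishes at y ∈ {-3, 1}. (-2, -3): f_x = -225 ≠ 0; (-2, 1): f_x = -241 ≠ 0.
  x = -1: f_y(-1, y) = -3*y**2 - 8*y + 3; vanishes at y ∈ {-3}. (-1, -3): f_x = -144 ≠ 0.
  x = 0: f_y(0, y) = -3*y**2 - 10*y - 3; vanishes at y ∈ {-3}. (0, -3): f_x = -81 ≠ 0.
  x = 1: f_y(1, y) = -3*y**2 - 12*y - 9; vanishes at y ∈ {-3, -1}. (1, -3): f_x = -36 ≠ 0; (1, -1): f_x = -40 ≠ 0.
  x = 2: f_y(2, y) = -3*y**2 - 14*y - 15; vanishes at y ∈ {-3}. (2, -3): f_x = -9 ≠ 0.
  x = 3: f_y(3, y) = -3*y**2 - 16*y - 21; vanishes at y ∈ {-3}. (3, -3): f_x = 0, f = 0 — SINGULAR.
  x = 4: f_y(4, y) = -3*y**2 - 18*y - 27; vanishes at y ∈ {-3}. (4, -3): f_x = -9 ≠ 0.
Only singular point on the grid: (3, -3).
Classify: substitute x = 3 + u, y = -3 + v and expand: f = -3*u**3 - u*v**2 - v**3 + v**2.
No constant or linear terms (consistent with a singular point). Quadratic part: v**2. Cubic part: -3*u**3 - u*v**2 - v**3.
The quadratic part v**2 is a perfect square, so there is a single (double) tangent line v = 0, i.e. y = -3. Restricting the cubic part to that line (v = 0) leaves -3*u**3 ≠ 0, so f is not divisible by v and the branch is v² ≈ 3*u**3 to lowest order — this is a cusp.
Classification: cusp.


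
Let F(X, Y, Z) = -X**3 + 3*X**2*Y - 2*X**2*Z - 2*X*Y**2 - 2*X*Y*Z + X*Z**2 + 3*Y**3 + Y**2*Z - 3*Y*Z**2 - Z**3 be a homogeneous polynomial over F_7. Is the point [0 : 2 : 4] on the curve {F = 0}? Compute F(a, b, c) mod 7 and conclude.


F(0,2,4) ≡ 6 (mod 7); P is NOT on the curve.

Evaluate F(0, 2, 4) term-by-term (mod 7).
  -X**3 ↦ -1·0·1·1 = 0
  3*X**2*Y ↦ 3·0·2·1 = 0
  -2*X**2*Z ↦ -2·0·1·4 = 0
  -2*X*Y**2 ↦ -2·0·4·1 = 0
  -2*X*Y*Z ↦ -2·0·2·4 = 0
  X*Z**2 ↦ 1·0·1·16 = 0
  3*Y**3 ↦ 3·1·8·1 = 24
  Y**2*Z ↦ 1·1·4·4 = 16
  -3*Y*Z**2 ↦ -3·1·2·16 = -96
  -Z**3 ↦ -1·1·1·64 = -64
Sum: F(0, 2, 4) = (0) + (0) + (0) + (0) + (0) + (0) + (24) + (16) + (-96) + (-64) = -120.
Reducing mod 7: -120 ≡ 6 (mod 7).
Since F(a, b, c) ≡ 6 ≠ 0 (mod 7), P does NOT lie on the curve.


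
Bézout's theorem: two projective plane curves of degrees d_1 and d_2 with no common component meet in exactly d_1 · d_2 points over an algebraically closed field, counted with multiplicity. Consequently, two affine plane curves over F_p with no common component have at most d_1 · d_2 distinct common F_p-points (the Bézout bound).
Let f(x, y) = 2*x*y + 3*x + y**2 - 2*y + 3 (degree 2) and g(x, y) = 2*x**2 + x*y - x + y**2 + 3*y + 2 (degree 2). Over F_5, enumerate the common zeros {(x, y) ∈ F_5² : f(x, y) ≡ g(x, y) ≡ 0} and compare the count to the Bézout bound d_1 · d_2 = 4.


Common zeros: {(1, 2), (4, 0)}; count = 2; Bézout bound = 4.

deg(f) = 2, deg(g) = 2, so Bézout bound = 4.
Scan x ∈ F_5. For each x, list the y ∈ F_5 with f(x, y) ≡ 0 and those with g(x, y) ≡ 0 (mod 5); the common zeros in that column are the intersection.
  x = 0: f ≡ 0 at y ∈ ∅; g ≡ 0 at y ∈ {3, 4}; common: ∅.
  x = 1: f ≡ 0 at y ∈ {2, 3}; g ≡ 0 at y ∈ {2, 4}; common: {2}.
  x = 2: f ≡ 0 at y ∈ ∅; g ≡ 0 at y ∈ ∅; common: ∅.
  x = 3: f ≡ 0 at y ∈ ∅; g ≡ 0 at y ∈ ∅; common: ∅.
  x = 4: f ≡ 0 at y ∈ {0, 4}; g ≡ 0 at y ∈ {0, 3}; common: {0}.
Collecting: common zeros = {(1, 2), (4, 0)}, so the count is 2.
Comparison with the Bézout bound: 2 ≤ 4 = deg(f)·deg(g), as expected for curves with no common component (the affine F_5-count falls short of the bound because intersections may lie at infinity, over extension fields, or carry multiplicity).


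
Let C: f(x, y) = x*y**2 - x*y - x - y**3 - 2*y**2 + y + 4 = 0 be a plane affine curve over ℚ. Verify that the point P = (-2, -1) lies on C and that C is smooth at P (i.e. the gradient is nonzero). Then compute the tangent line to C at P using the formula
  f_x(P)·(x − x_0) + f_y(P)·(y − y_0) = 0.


Tangent line at P: x + 8*y + 10 = 0.

Step 1: f(-2, -1) = 0, so P lies on C.
Step 2: partial derivatives
  f_x(x, y) = y**2 - y - 1, f_y(x, y) = 2*x*y - x - 3*y**2 - 4*y + 1.
  f_x(P) = 1, f_y(P) = 8 (gradient nonzero, so P is smooth).
Step 3: tangent line at P: 1·(x − -2) + 8·(y − -1) = 0.
Expanding: x + 8*y + 10 = 0.


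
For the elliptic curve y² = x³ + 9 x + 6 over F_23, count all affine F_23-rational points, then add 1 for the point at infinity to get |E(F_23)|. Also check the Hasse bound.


Affine points = {(0, 11), (0, 12), (1, 4), (1, 19), (2, 3), (2, 20), (6, 0), (12, 5), (12, 18), (14, 1), (14, 22), (17, 9), (17, 14), (21, 7), (21, 16)}; affine count = 15; |E(F_23)| = 16.

Discriminant check: Δ ∝ 4a³ + 27b² = 4·9³ + 27·6² = 4·729 + 27·36 ≡ 1 (mod 23). Nonzero ⇒ E is nonsingular.
For each x ∈ F_23, compute rhs = x³ + 9·x + 6 mod 23, then count y ∈ F_23 with y² ≡ rhs.
  x = 0: rhs = 6, matching y values: 11, 12 (2 points).
  x = 1: rhs = 16, matching y values: 4, 19 (2 points).
  x = 2: rhs = 9, matching y values: 3, 20 (2 points).
  x = 3: rhs = 14, matching y values: none (0 points).
  x = 4: rhs = 14, matching y values: none (0 points).
  x = 5: rhs = 15, matching y values: none (0 points).
  x = 6: rhs = 0, matching y values: 0 (1 points).
  x = 7: rhs = 21, matching y values: none (0 points).
  x = 8: rhs = 15, matching y values: none (0 points).
  x = 9: rhs = 11, matching y values: none (0 points).
  x = 10: rhs = 15, matching y values: none (0 points).
  x = 11: rhs = 10, matching y values: none (0 points).
  x = 12: rhs = 2, matching y values: 5, 18 (2 points).
  x = 13: rhs = 20, matching y values: none (0 points).
  x = 14: rhs = 1, matching y values: 1, 22 (2 points).
  x = 15: rhs = 20, matching y values: none (0 points).
  x = 16: rhs = 14, matching y values: none (0 points).
  x = 17: rhs = 12, matching y values: 9, 14 (2 points).
  x = 18: rhs = 20, matching y values: none (0 points).
  x = 19: rhs = 21, matching y values: none (0 points).
  x = 20: rhs = 21, matching y values: none (0 points).
  x = 21: rhs = 3, matching y values: 7, 16 (2 points).
  x = 22: rhs = 19, matching y values: none (0 points).
Total affine count: 15.
Full point count |E(F_23)| = 15 + 1 = 16.
Hasse bound: |16 − (23+1)| = |-8| = 8 ≤ 2√23 ≈ 9.5917 ✓.


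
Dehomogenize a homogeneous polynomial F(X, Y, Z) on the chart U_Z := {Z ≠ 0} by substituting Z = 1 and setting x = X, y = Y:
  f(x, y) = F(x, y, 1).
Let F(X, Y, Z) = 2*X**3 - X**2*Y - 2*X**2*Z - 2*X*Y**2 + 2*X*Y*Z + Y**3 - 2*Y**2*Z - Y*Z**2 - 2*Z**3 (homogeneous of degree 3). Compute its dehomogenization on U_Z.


f(x, y) = 2*x**3 - x**2*y - 2*x**2 - 2*x*y**2 + 2*x*y + y**3 - 2*y**2 - y - 2

On U_Z we set Z = 1. Each monomial c·X^i·Y^j·Z^k in F becomes c·x^i·y^j·1^k = c·x^i·y^j.
Substituting Z = 1: F(X, Y, 1) = 2*x**3 - x**2*y - 2*x**2 - 2*x*y**2 + 2*x*y + y**3 - 2*y**2 - y - 2.
Note: deg(f) ≤ deg(F) = 3; strict inequality happens when F is divisible by Z (lost terms).


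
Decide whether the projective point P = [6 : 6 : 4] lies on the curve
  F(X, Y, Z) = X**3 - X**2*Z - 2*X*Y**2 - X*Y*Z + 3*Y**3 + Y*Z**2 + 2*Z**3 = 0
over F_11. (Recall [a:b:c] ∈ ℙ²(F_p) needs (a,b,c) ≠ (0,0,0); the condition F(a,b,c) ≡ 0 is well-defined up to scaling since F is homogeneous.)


F(6,6,4) ≡ 5 (mod 11); P is NOT on the curve.

Evaluate F(6, 6, 4) term-by-term (mod 11).
  X**3 ↦ 1·216·1·1 = 216
  -X**2*Z ↦ -1·36·1·4 = -144
  -2*X*Y**2 ↦ -2·6·36·1 = -432
  -X*Y*Z ↦ -1·6·6·4 = -144
  3*Y**3 ↦ 3·1·216·1 = 648
  Y*Z**2 ↦ 1·1·6·16 = 96
  2*Z**3 ↦ 2·1·1·64 = 128
Sum: F(6, 6, 4) = (216) + (-144) + (-432) + (-144) + (648) + (96) + (128) = 368.
Reducing mod 11: 368 ≡ 5 (mod 11).
Since F(a, b, c) ≡ 5 ≠ 0 (mod 11), P does NOT lie on the curve.


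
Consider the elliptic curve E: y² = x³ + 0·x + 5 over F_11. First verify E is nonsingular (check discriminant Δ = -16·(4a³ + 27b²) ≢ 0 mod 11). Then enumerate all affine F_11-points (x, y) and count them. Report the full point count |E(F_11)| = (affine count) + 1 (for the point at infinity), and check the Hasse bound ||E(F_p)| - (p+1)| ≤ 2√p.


Affine points = {(0, 4), (0, 7), (4, 5), (4, 6), (5, 3), (5, 8), (6, 1), (6, 10), (8, 0), (10, 2), (10, 9)}; affine count = 11; |E(F_11)| = 12.

Discriminant check: Δ ∝ 4a³ + 27b² = 4·0³ + 27·5² = 4·0 + 27·25 ≡ 4 (mod 11). Nonzero ⇒ E is nonsingular.
For each x ∈ F_11, compute rhs = x³ + 0·x + 5 mod 11, then count y ∈ F_11 with y² ≡ rhs.
  x = 0: rhs = 5, matching y values: 4, 7 (2 points).
  x = 1: rhs = 6, matching y values: none (0 points).
  x = 2: rhs = 2, matching y values: none (0 points).
  x = 3: rhs = 10, matching y values: none (0 points).
  x = 4: rhs = 3, matching y values: 5, 6 (2 points).
  x = 5: rhs = 9, matching y values: 3, 8 (2 points).
  x = 6: rhs = 1, matching y values: 1, 10 (2 points).
  x = 7: rhs = 7, matching y values: none (0 points).
  x = 8: rhs = 0, matching y values: 0 (1 points).
  x = 9: rhs = 8, matching y values: none (0 points).
  x = 10: rhs = 4, matching y values: 2, 9 (2 points).
Total affine count: 11.
Full point count |E(F_11)| = 11 + 1 = 12.
Hasse bound: |12 − (11+1)| = |0| = 0 ≤ 2√11 ≈ 6.6332 ✓.


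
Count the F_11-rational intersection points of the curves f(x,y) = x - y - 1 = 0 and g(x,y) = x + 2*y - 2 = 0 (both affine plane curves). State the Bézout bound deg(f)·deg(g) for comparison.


Common zeros: {(5, 4)}; count = 1; Bézout bound = 1.

deg(f) = 1, deg(g) = 1, so Bézout bound = 1.
Scan x ∈ F_11. For each x, list the y ∈ F_11 with f(x, y) ≡ 0 and those with g(x, y) ≡ 0 (mod 11); the common zeros in that column are the intersection.
  x = 0: f ≡ 0 at y ∈ {10}; g ≡ 0 at y ∈ {1}; common: ∅.
  x = 1: f ≡ 0 at y ∈ {0}; g ≡ 0 at y ∈ {6}; common: ∅.
  x = 2: f ≡ 0 at y ∈ {1}; g ≡ 0 at y ∈ {0}; common: ∅.
  x = 3: f ≡ 0 at y ∈ {2}; g ≡ 0 at y ∈ {5}; common: ∅.
  x = 4: f ≡ 0 at y ∈ {3}; g ≡ 0 at y ∈ {10}; common: ∅.
  x = 5: f ≡ 0 at y ∈ {4}; g ≡ 0 at y ∈ {4}; common: {4}.
  x = 6: f ≡ 0 at y ∈ {5}; g ≡ 0 at y ∈ {9}; common: ∅.
  x = 7: f ≡ 0 at y ∈ {6}; g ≡ 0 at y ∈ {3}; common: ∅.
  x = 8: f ≡ 0 at y ∈ {7}; g ≡ 0 at y ∈ {8}; common: ∅.
  x = 9: f ≡ 0 at y ∈ {8}; g ≡ 0 at y ∈ {2}; common: ∅.
  x = 10: f ≡ 0 at y ∈ {9}; g ≡ 0 at y ∈ {7}; common: ∅.
Collecting: common zeros = {(5, 4)}, so the count is 1.
Comparison with the Bézout bound: 1 ≤ 1 = deg(f)·deg(g), as expected for curves with no common component (the bound is attained).


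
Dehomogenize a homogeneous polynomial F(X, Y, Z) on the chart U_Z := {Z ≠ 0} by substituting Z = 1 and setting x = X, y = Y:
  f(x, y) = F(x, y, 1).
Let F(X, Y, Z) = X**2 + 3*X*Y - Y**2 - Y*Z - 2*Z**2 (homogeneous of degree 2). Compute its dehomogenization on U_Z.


f(x, y) = x**2 + 3*x*y - y**2 - y - 2

On U_Z we set Z = 1. Each monomial c·X^i·Y^j·Z^k in F becomes c·x^i·y^j·1^k = c·x^i·y^j.
Substituting Z = 1: F(X, Y, 1) = x**2 + 3*x*y - y**2 - y - 2.
Note: deg(f) ≤ deg(F) = 2; strict inequality happens when F is divisible by Z (lost terms).


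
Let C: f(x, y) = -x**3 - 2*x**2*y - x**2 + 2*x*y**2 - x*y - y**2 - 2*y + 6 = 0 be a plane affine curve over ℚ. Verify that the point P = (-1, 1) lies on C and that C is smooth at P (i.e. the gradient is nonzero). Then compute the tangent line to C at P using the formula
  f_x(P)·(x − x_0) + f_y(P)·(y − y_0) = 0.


Tangent line at P: 4*x - 9*y + 13 = 0.

Step 1: f(-1, 1) = 0, so P lies on C.
Step 2: partial derivatives
  f_x(x, y) = -3*x**2 - 4*x*y - 2*x + 2*y**2 - y, f_y(x, y) = -2*x**2 + 4*x*y - x - 2*y - 2.
  f_x(P) = 4, f_y(P) = -9 (gradient nonzero, so P is smooth).
Step 3: tangent line at P: 4·(x − -1) + -9·(y − 1) = 0.
Expanding: 4*x - 9*y + 13 = 0.


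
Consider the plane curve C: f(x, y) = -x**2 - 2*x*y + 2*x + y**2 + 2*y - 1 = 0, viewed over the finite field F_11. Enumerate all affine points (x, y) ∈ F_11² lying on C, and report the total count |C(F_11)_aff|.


Affine F_11-points: {(1, 0)}; count = 1.

For each of the 121 pairs (x, y) ∈ F_11², evaluate f(x, y) mod 11. Record the zeros.
  x = 0: [0↦10, 1↦2, 2↦7, 3↦3, 4↦1, 5↦1, 6↦3, 7↦7, 8↦2, 9↦10, 10↦9]  zeros at y ∈ ∅
  x = 1: [0↦0, 1↦1, 2↦4, 3↦9, 4↦5, 5↦3, 6↦3, 7↦5, 8↦9, 9↦4, 10↦1]  zeros at y ∈ {0}
  x = 2: [0↦10, 1↦9, 2↦10, 3↦2, 4↦7, 5↦3, 6↦1, 7↦1, 8↦3, 9↦7, 10↦2]  zeros at y ∈ ∅
  x = 3: [0↦7, 1↦4, 2↦3, 3↦4, 4↦7, 5↦1, 6↦8, 7↦6, 8↦6, 9↦8, 10↦1]  zeros at y ∈ ∅
  x = 4: [0↦2, 1↦8, 2↦5, 3↦4, 4↦5, 5↦8, 6↦2, 7↦9, 8↦7, 9↦7, 10↦9]  zeros at y ∈ ∅
  x = 5: [0↦6, 1↦10, 2↦5, 3↦2, 4↦1, 5↦2, 6↦5, 7↦10, 8↦6, 9↦4, 10↦4]  zeros at y ∈ ∅
  x = 6: [0↦8, 1↦10, 2↦3, 3↦9, 4↦6, 5↦5, 6↦6, 7↦9, 8↦3, 9↦10, 10↦8]  zeros at y ∈ ∅
  x = 7: [0↦8, 1↦8, 2↦10, 3↦3, 4↦9, 5↦6, 6↦5, 7↦6, 8↦9, 9↦3, 10↦10]  zeros at y ∈ ∅
  x = 8: [0↦6, 1↦4, 2↦4, 3↦6, 4↦10, 5↦5, 6↦2, 7↦1, 8↦2, 9↦5, 10↦10]  zeros at y ∈ ∅
  x = 9: [0↦2, 1↦9, 2↦7, 3↦7, 4↦9, 5↦2, 6↦8, 7↦5, 8↦4, 9↦5, 10↦8]  zeros at y ∈ ∅
  x = 10: [0↦7, 1↦1, 2↦8, 3↦6, 4↦6, 5↦8, 6↦1, 7↦7, 8↦4, 9↦3, 10↦4]  zeros at y ∈ ∅
Collecting zeros: affine points = {(1, 0)}.
Total count |C(F_11)_aff| = 1.


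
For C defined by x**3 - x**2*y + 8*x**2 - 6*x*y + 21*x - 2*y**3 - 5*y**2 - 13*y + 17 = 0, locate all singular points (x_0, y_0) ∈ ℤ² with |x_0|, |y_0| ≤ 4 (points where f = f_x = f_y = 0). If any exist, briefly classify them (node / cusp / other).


Singular points: {(-3, -1)}; classification: cusp.

Compute partial derivatives:
  f_x = 3*x**2 - 2*x*y + 16*x - 6*y + 21.
  f_y = -x**2 - 6*x - 6*y**2 - 10*y - 13.
Scan x_0 ∈ {−4, ..., 4}. For each x_0, f_y(x_0, y) is a polynomial in y; find its integer roots y ∈ {−4, ..., 4}, then test f_x and f at those candidates.
  x = -4: f_y(-4, y) = -6*y**2 - 10*y - 5; no integer root y with |y| ≤ 4.
  x = -3: f_y(-3, y) = -6*y**2 - 10*y - 4; vanishes at y ∈ {-1}. (-3, -1): f_x = 0, f = 0 — SINGULAR.
  x = -2: f_y(-2, y) = -6*y**2 - 10*y - 5; no integer root y with |y| ≤ 4.
  x = -1: f_y(-1, y) = -6*y**2 - 10*y - 8; no integer root y with |y| ≤ 4.
  x = 0: f_y(0, y) = -6*y**2 - 10*y - 13; no integer root y with |y| ≤ 4.
  x = 1: f_y(1, y) = -6*y**2 - 10*y - 20; no integer root y with |y| ≤ 4.
  x = 2: f_y(2, y) = -6*y**2 - 10*y - 29; no integer root y with |y| ≤ 4.
  x = 3: f_y(3, y) = -6*y**2 - 10*y - 40; no integer root y with |y| ≤ 4.
  x = 4: f_y(4, y) = -6*y**2 - 10*y - 53; no integer root y with |y| ≤ 4.
Only singular point on the grid: (-3, -1).
Classify: substitute x = -3 + u, y = -1 + v and expand: f = u**3 - u**2*v - 2*v**3 + v**2.
No constant or linear terms (consistent with a singular point). Quadratic part: v**2. Cubic part: u**3 - u**2*v - 2*v**3.
The quadratic part v**2 is a perfect square, so there is a single (double) tangent line v = 0, i.e. y = -1. Restricting the cubic part to that line (v = 0) leaves u**3 ≠ 0, so f is not divisible by v and the branch is v² ≈ -u**3 to lowest order — this is a cusp.
Classification: cusp.


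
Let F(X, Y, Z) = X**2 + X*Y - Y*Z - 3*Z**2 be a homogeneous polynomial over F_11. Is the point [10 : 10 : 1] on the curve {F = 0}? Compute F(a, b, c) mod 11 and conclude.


F(10,10,1) ≡ 0 (mod 11); P is on the curve.

Evaluate F(10, 10, 1) term-by-term (mod 11).
  X**2 ↦ 1·100·1·1 = 100
  X*Y ↦ 1·10·10·1 = 100
  -Y*Z ↦ -1·1·10·1 = -10
  -3*Z**2 ↦ -3·1·1·1 = -3
Sum: F(10, 10, 1) = (100) + (100) + (-10) + (-3) = 187.
Reducing mod 11: 187 ≡ 0 (mod 11).
Since F(a, b, c) ≡ 0 (mod 11), P lies on the curve.


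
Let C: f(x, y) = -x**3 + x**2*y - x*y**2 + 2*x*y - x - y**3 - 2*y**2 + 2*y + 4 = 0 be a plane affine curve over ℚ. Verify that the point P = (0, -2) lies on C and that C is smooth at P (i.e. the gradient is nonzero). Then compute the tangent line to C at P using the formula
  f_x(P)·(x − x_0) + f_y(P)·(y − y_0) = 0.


Tangent line at P: -9*x - 2*y - 4 = 0.

Step 1: f(0, -2) = 0, so P lies on C.
Step 2: partial derivatives
  f_x(x, y) = -3*x**2 + 2*x*y - y**2 + 2*y - 1, f_y(x, y) = x**2 - 2*x*y + 2*x - 3*y**2 - 4*y + 2.
  f_x(P) = -9, f_y(P) = -2 (gradient nonzero, so P is smooth).
Step 3: tangent line at P: -9·(x − 0) + -2·(y − -2) = 0.
Expanding: -9*x - 2*y - 4 = 0.


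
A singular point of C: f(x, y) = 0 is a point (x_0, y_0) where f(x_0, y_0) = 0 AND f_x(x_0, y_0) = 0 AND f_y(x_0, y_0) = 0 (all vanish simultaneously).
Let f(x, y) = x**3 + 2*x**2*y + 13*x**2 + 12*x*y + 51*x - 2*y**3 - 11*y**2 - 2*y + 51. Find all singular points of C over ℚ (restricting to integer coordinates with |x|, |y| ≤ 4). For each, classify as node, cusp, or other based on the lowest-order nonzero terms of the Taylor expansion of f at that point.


Singular points: {(-3, -2)}; classification: cusp.

Compute partial derivatives:
  f_x = 3*x**2 + 4*x*y + 26*x + 12*y + 51.
  f_y = 2*x**2 + 12*x - 6*y**2 - 22*y - 2.
Scan x_0 ∈ {−4, ..., 4}. For each x_0, f_y(x_0, y) is a polynomial in y; find its integer roots y ∈ {−4, ..., 4}, then test f_x and f at those candidates.
  x = -4: f_y(-4, y) = -6*y**2 - 22*y - 18; no integer root y with |y| ≤ 4.
  x = -3: f_y(-3, y) = -6*y**2 - 22*y - 20; vanishes at y ∈ {-2}. (-3, -2): f_x = 0, f = 0 — SINGULAR.
  x = -2: f_y(-2, y) = -6*y**2 - 22*y - 18; no integer root y with |y| ≤ 4.
  x = -1: f_y(-1, y) = -6*y**2 - 22*y - 12; vanishes at y ∈ {-3}. (-1, -3): f_x = 4 ≠ 0.
  x = 0: f_y(0, y) = -6*y**2 - 22*y - 2; no integer root y with |y| ≤ 4.
  x = 1: f_y(1, y) = -6*y**2 - 22*y + 12; no integer root y with |y| ≤ 4.
  x = 2: f_y(2, y) = -6*y**2 - 22*y + 30; no integer root y with |y| ≤ 4.
  x = 3: f_y(3, y) = -6*y**2 - 22*y + 52; no integer root y with |y| ≤ 4.
  x = 4: f_y(4, y) = -6*y**2 - 22*y + 78; no integer root y with |y| ≤ 4.
Only singular point on the grid: (-3, -2).
Classify: substitute x = -3 + u, y = -2 + v and expand: f = u**3 + 2*u**2*v - 2*v**3 + v**2.
No constant or linear terms (consistent with a singular point). Quadratic part: v**2. Cubic part: u**3 + 2*u**2*v - 2*v**3.
The quadratic part v**2 is a perfect square, so there is a single (double) tangent line v = 0, i.e. y = -2. Restricting the cubic part to that line (v = 0) leaves u**3 ≠ 0, so f is not divisible by v and the branch is v² ≈ -u**3 to lowest order — this is a cusp.
Classification: cusp.


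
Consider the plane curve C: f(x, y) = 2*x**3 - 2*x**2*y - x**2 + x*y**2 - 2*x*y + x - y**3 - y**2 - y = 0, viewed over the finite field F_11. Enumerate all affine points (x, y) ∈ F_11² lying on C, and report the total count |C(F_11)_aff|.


Affine F_11-points: {(0, 0), (1, 8), (4, 1), (6, 3), (7, 9), (8, 0), (9, 0), (9, 4), (10, 2)}; count = 9.

For each of the 121 pairs (x, y) ∈ F_11², evaluate f(x, y) mod 11. Record the zeros.
  x = 0: [0↦0, 1↦8, 2↦8, 3↦5, 4↦4, 5↦10, 6↦6, 7↦8, 8↦10, 9↦6, 10↦1]  zeros at y ∈ {0}
  x = 1: [0↦2, 1↦7, 2↦6, 3↦4, 4↦6, 5↦6, 6↦9, 7↦9, 8↦0, 9↦9, 10↦8]  zeros at y ∈ {8}
  x = 2: [0↦3, 1↦1, 2↦6, 3↦1, 4↦2, 5↦3, 6↦9, 7↦3, 8↦1, 9↦8, 10↦7]  zeros at y ∈ ∅
  x = 3: [0↦4, 1↦2, 2↦9, 3↦8, 4↦4, 5↦2, 6↦7, 7↦2, 8↦3, 9↦4, 10↦10]  zeros at y ∈ ∅
  x = 4: [0↦6, 1↦0, 2↦5, 3↦4, 4↦2, 5↦4, 6↦4, 7↦7, 8↦7, 9↦9, 10↦7]  zeros at y ∈ {1}
  x = 5: [0↦10, 1↦7, 2↦6, 3↦1, 4↦8, 5↦10, 6↦1, 7↦8, 8↦3, 9↦2, 10↦10]  zeros at y ∈ ∅
  x = 6: [0↦6, 1↦2, 2↦2, 3↦0, 4↦1, 5↦10, 6↦10, 7↦6, 8↦3, 9↦6, 10↦9]  zeros at y ∈ {3}
  x = 7: [0↦6, 1↦8, 2↦5, 3↦2, 4↦4, 5↦5, 6↦10, 7↦2, 8↦8, 9↦0, 10↦5]  zeros at y ∈ {9}
  x = 8: [0↦0, 1↦4, 2↦5, 3↦8, 4↦7, 5↦7, 6↦2, 7↦8, 8↦8, 9↦7, 10↦10]  zeros at y ∈ {0}
  x = 9: [0↦0, 1↦2, 2↦3, 3↦8, 4↦0, 5↦6, 6↦9, 7↦3, 8↦4, 9↦6, 10↦3]  zeros at y ∈ {0, 4}
  x = 10: [0↦7, 1↦3, 2↦0, 3↦3, 4↦6, 5↦3, 6↦10, 7↦10, 8↦8, 9↦9, 10↦7]  zeros at y ∈ {2}
Collecting zeros: affine points = {(0, 0), (1, 8), (4, 1), (6, 3), (7, 9), (8, 0), (9, 0), (9, 4), (10, 2)}.
Total count |C(F_11)_aff| = 9.


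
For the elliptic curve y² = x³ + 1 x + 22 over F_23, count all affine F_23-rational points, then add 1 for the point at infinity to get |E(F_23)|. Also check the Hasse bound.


Affine points = {(1, 1), (1, 22), (2, 3), (2, 20), (3, 11), (3, 12), (7, 2), (7, 21), (8, 6), (8, 17), (9, 1), (9, 22), (13, 1), (13, 22), (15, 10), (15, 13), (19, 0), (21, 9), (21, 14)}; affine count = 19; |E(F_23)| = 20.

Discriminant check: Δ ∝ 4a³ + 27b² = 4·1³ + 27·22² = 4·1 + 27·484 ≡ 8 (mod 23). Nonzero ⇒ E is nonsingular.
For each x ∈ F_23, compute rhs = x³ + 1·x + 22 mod 23, then count y ∈ F_23 with y² ≡ rhs.
  x = 0: rhs = 22, matching y values: none (0 points).
  x = 1: rhs = 1, matching y values: 1, 22 (2 points).
  x = 2: rhs = 9, matching y values: 3, 20 (2 points).
  x = 3: rhs = 6, matching y values: 11, 12 (2 points).
  x = 4: rhs = 21, matching y values: none (0 points).
  x = 5: rhs = 14, matching y values: none (0 points).
  x = 6: rhs = 14, matching y values: none (0 points).
  x = 7: rhs = 4, matching y values: 2, 21 (2 points).
  x = 8: rhs = 13, matching y values: 6, 17 (2 points).
  x = 9: rhs = 1, matching y values: 1, 22 (2 points).
  x = 10: rhs = 20, matching y values: none (0 points).
  x = 11: rhs = 7, matching y values: none (0 points).
  x = 12: rhs = 14, matching y values: none (0 points).
  x = 13: rhs = 1, matching y values: 1, 22 (2 points).
  x = 14: rhs = 20, matching y values: none (0 points).
  x = 15: rhs = 8, matching y values: 10, 13 (2 points).
  x = 16: rhs = 17, matching y values: none (0 points).
  x = 17: rhs = 7, matching y values: none (0 points).
  x = 18: rhs = 7, matching y values: none (0 points).
  x = 19: rhs = 0, matching y values: 0 (1 points).
  x = 20: rhs = 15, matching y values: none (0 points).
  x = 21: rhs = 12, matching y values: 9, 14 (2 points).
  x = 22: rhs = 20, matching y values: none (0 points).
Total affine count: 19.
Full point count |E(F_23)| = 19 + 1 = 20.
Hasse bound: |20 − (23+1)| = |-4| = 4 ≤ 2√23 ≈ 9.5917 ✓.
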